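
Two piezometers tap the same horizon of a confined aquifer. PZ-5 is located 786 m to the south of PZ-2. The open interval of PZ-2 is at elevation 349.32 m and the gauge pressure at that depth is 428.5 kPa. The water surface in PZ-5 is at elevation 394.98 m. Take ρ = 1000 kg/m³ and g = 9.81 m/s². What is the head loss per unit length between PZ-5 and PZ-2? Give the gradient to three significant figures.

i ≈ 0.00252 m/m

Pressure head at PZ-2: ψ = P/(ρg) = 428.5×1000 / (1000 × 9.81) = 43.68 m.
Total head at PZ-2: h = z + ψ = 349.32 + 43.68 = 393.00 m.
Total head at PZ-5: h = 394.98 m (water level in the piezometer is the total head).
Head difference: h(PZ-2) − h(PZ-5) = 393.00 − 394.98 = -1.98 m.
Hydraulic gradient: i = |Δh| / L = 1.98 / 786 = 0.00252.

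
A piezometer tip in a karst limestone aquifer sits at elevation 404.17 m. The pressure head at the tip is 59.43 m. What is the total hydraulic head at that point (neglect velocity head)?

h ≈ 463.60 m

h = z + ψ = 404.17 + 59.43 = 463.60 m.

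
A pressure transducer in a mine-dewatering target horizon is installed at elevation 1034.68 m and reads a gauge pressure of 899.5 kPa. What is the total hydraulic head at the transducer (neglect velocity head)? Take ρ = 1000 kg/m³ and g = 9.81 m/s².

ψ = P/(ρg) = 899.5×1000 / (1000 × 9.81) = 91.69 m.
h = z + ψ = 1034.68 + 91.69 = 1126.37 m.

h ≈ 1126.37 m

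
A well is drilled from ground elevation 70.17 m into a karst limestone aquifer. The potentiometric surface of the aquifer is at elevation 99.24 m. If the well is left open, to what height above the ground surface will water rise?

Water rises to the potentiometric surface, so the rise above ground = 99.24 − 70.17 = 29.07 m.

≈ 29.07 m above ground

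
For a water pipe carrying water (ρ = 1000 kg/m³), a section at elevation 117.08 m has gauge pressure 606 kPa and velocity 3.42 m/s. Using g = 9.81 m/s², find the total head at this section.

Pressure head ψ = P/(ρg) = 606×1000 / (1000 × 9.81) = 61.77 m.
Velocity head = v²/(2g) = 3.42² / (2 × 9.81) = 0.596 m.
h = z + ψ + v²/(2g) = 117.08 + 61.77 + 0.596 = 179.45 m.

h ≈ 179.45 m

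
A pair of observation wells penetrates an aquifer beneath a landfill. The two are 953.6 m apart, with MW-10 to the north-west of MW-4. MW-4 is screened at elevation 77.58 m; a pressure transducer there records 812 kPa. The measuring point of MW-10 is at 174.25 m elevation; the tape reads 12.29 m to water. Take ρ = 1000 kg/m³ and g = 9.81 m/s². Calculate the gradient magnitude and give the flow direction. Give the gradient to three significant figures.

i ≈ 0.00169; groundwater flows toward the south-east

Pressure head at MW-4: ψ = P/(ρg) = 812×1000 / (1000 × 9.81) = 82.77 m.
Total head at MW-4: h = z + ψ = 77.58 + 82.77 = 160.35 m.
Total head at MW-10: h = 174.25 − 12.29 = 161.96 m.
Head difference: h(MW-4) − h(MW-10) = 160.35 − 161.96 = -1.61 m.
Hydraulic gradient: i = |Δh| / L = 1.61 / 953.6 = 0.00169.
Flow is from higher to lower head: from MW-10 toward MW-4, i.e. toward the south-east.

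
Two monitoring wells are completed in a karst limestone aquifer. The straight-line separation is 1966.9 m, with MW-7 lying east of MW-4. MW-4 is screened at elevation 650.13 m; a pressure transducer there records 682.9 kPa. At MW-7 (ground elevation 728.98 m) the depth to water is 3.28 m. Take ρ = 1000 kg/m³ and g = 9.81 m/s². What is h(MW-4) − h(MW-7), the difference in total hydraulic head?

Pressure head at MW-4: ψ = P/(ρg) = 682.9×1000 / (1000 × 9.81) = 69.61 m.
Total head at MW-4: h = z + ψ = 650.13 + 69.61 = 719.74 m.
Total head at MW-7: h = 728.98 − 3.28 = 725.70 m.
Head difference: h(MW-4) − h(MW-7) = 719.74 − 725.70 = -5.96 m.

Δh ≈ -5.96 m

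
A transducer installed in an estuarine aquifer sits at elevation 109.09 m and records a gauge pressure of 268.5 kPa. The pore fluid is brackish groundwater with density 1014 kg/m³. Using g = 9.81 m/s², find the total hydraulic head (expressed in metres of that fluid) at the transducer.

ψ = P/(ρg) = 268.5×1000 / (1014 × 9.81) = 26.99 m.
h = z + ψ = 109.09 + 26.99 = 136.08 m.

h ≈ 136.08 m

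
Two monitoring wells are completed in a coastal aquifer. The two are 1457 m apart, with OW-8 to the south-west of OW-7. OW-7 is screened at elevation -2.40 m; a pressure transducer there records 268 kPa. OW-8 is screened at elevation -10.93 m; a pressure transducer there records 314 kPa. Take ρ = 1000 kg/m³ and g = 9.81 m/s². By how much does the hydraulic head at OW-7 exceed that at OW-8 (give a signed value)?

Pressure head at OW-7: ψ = P/(ρg) = 268×1000 / (1000 × 9.81) = 27.32 m.
Total head at OW-7: h = z + ψ = -2.40 + 27.32 = 24.92 m.
Pressure head at OW-8: ψ = P/(ρg) = 314×1000 / (1000 × 9.81) = 32.01 m.
Total head at OW-8: h = z + ψ = -10.93 + 32.01 = 21.08 m.
Head difference: h(OW-7) − h(OW-8) = 24.92 − 21.08 = 3.84 m.

Δh ≈ 3.84 m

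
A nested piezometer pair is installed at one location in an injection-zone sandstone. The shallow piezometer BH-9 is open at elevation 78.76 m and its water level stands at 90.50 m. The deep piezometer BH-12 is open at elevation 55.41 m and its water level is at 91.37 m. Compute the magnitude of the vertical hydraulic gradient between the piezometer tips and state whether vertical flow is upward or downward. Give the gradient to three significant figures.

Total head at BH-9: h = 90.50 m (water level in the standpipe).
Total head at BH-12: h = 91.37 m.
Δh = h(BH-9) − h(BH-12) = 90.50 − 91.37 = -0.87 m.
Vertical separation Δz = 78.76 − 55.41 = 23.35 m.
|i_v| = |Δh| / Δz = 0.87 / 23.35 = 0.0373.
Head is higher in the deep piezometer, so vertical flow is upward (discharge condition).

|i_v| ≈ 0.0373; vertical flow is upward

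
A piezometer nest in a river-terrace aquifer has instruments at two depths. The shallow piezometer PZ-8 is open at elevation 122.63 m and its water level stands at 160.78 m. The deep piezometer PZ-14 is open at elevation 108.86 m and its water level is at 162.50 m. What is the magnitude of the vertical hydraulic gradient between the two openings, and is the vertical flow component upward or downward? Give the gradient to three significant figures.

|i_v| ≈ 0.125; vertical flow is upward

Total head at PZ-8: h = 160.78 m (water level in the standpipe).
Total head at PZ-14: h = 162.50 m.
Δh = h(PZ-8) − h(PZ-14) = 160.78 − 162.50 = -1.72 m.
Vertical separation Δz = 122.63 − 108.86 = 13.77 m.
|i_v| = |Δh| / Δz = 1.72 / 13.77 = 0.125.
Head is higher in the deep piezometer, so vertical flow is upward (discharge condition).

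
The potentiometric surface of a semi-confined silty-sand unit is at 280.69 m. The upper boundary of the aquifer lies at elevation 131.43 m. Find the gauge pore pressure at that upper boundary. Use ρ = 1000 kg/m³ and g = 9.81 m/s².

P ≈ 1460 kPa

Pressure head at the aquifer top: ψ = h − z = 280.69 − 131.43 = 149.26 m.
P = ρgψ = 1000 × 9.81 × 149.26 = 1464241 Pa ≈ 1460 kPa.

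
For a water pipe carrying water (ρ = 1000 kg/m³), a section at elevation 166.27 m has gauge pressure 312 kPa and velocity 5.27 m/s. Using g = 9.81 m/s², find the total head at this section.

Pressure head ψ = P/(ρg) = 312×1000 / (1000 × 9.81) = 31.80 m.
Velocity head = v²/(2g) = 5.27² / (2 × 9.81) = 1.416 m.
h = z + ψ + v²/(2g) = 166.27 + 31.80 + 1.416 = 199.49 m.

h ≈ 199.49 m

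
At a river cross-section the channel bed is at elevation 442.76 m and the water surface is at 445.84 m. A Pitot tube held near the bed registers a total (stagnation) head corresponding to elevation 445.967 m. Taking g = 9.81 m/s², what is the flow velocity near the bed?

v ≈ 1.58 m/s

Near the bed, under hydrostatic conditions, the piezometric head (z + ψ) equals the free-surface elevation, 445.84 m.
Velocity head = total − piezometric = 445.967 − 445.84 = 0.127 m.
v = √(2g·h_v) = √(2 × 9.81 × 0.127) = 1.58 m/s.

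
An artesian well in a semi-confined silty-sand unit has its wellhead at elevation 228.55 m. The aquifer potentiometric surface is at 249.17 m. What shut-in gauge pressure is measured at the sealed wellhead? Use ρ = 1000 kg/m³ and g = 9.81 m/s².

P ≈ 202 kPa

Head above the cap: Δh = 249.17 − 228.55 = 20.62 m.
P = ρgΔh = 1000 × 9.81 × 20.62 = 202282 Pa ≈ 202 kPa.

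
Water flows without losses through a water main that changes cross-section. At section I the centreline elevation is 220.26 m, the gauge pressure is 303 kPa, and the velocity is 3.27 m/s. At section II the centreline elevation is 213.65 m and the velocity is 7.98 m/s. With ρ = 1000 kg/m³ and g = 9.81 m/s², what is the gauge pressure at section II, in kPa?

Pressure head at I: ψ₁ = P₁/(ρg) = 303×1000 / (1000 × 9.81) = 30.89 m.
Velocity heads: v₁²/2g = 3.27²/19.62 = 0.545 m; v₂²/2g = 7.98²/19.62 = 3.246 m.
Total head H = z₁ + ψ₁ + v₁²/2g = 220.26 + 30.89 + 0.545 = 251.69 m.
ψ₂ = H − z₂ − v₂²/2g = 251.69 − 213.65 − 3.246 = 34.79 m.
P₂ = ρgψ₂ = 1000 × 9.81 × 34.79 ≈ 341 kPa.

P₂ ≈ 341 kPa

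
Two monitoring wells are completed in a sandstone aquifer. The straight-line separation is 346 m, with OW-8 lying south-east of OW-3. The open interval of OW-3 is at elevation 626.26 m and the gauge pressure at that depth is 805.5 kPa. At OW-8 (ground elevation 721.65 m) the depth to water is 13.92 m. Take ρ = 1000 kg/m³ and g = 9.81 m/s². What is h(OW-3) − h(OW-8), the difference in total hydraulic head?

Pressure head at OW-3: ψ = P/(ρg) = 805.5×1000 / (1000 × 9.81) = 82.11 m.
Total head at OW-3: h = z + ψ = 626.26 + 82.11 = 708.37 m.
Total head at OW-8: h = 721.65 − 13.92 = 707.73 m.
Head difference: h(OW-3) − h(OW-8) = 708.37 − 707.73 = 0.64 m.

Δh ≈ 0.64 m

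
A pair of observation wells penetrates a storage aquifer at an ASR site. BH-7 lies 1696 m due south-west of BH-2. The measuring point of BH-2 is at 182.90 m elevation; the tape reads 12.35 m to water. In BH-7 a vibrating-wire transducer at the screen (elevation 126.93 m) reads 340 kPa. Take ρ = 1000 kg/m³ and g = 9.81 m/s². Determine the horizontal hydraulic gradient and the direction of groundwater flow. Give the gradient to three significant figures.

i ≈ 0.00528; groundwater flows toward the south-west

Total head at BH-2: h = 182.90 − 12.35 = 170.55 m.
Pressure head at BH-7: ψ = P/(ρg) = 340×1000 / (1000 × 9.81) = 34.66 m.
Total head at BH-7: h = z + ψ = 126.93 + 34.66 = 161.59 m.
Head difference: h(BH-2) − h(BH-7) = 170.55 − 161.59 = 8.96 m.
Hydraulic gradient: i = |Δh| / L = 8.96 / 1696 = 0.00528.
Flow is from higher to lower head: from BH-2 toward BH-7, i.e. toward the south-west.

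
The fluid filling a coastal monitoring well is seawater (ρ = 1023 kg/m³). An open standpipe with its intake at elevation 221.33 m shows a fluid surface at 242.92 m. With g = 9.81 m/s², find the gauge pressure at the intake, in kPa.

P ≈ 217 kPa

Pressure head ψ = h − z = 242.92 − 221.33 = 21.59 m.
P = ρgψ = 1023 × 9.81 × 21.59 = 216669 Pa ≈ 217 kPa.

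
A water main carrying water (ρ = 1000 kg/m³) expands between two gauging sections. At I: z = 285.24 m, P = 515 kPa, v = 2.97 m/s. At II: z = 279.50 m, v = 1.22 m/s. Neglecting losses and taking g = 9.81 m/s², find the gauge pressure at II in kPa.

Pressure head at I: ψ₁ = P₁/(ρg) = 515×1000 / (1000 × 9.81) = 52.50 m.
Velocity heads: v₁²/2g = 2.97²/19.62 = 0.450 m; v₂²/2g = 1.22²/19.62 = 0.076 m.
Total head H = z₁ + ψ₁ + v₁²/2g = 285.24 + 52.50 + 0.450 = 338.19 m.
ψ₂ = H − z₂ − v₂²/2g = 338.19 − 279.50 − 0.076 = 58.61 m.
P₂ = ρgψ₂ = 1000 × 9.81 × 58.61 ≈ 575 kPa.

P₂ ≈ 575 kPa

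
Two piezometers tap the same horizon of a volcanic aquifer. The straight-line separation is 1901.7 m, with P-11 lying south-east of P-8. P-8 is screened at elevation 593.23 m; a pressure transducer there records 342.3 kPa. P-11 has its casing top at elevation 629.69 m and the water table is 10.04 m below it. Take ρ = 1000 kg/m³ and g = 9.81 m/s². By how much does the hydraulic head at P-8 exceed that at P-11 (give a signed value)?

Pressure head at P-8: ψ = P/(ρg) = 342.3×1000 / (1000 × 9.81) = 34.89 m.
Total head at P-8: h = z + ψ = 593.23 + 34.89 = 628.12 m.
Total head at P-11: h = 629.69 − 10.04 = 619.65 m.
Head difference: h(P-8) − h(P-11) = 628.12 − 619.65 = 8.47 m.

Δh ≈ 8.47 m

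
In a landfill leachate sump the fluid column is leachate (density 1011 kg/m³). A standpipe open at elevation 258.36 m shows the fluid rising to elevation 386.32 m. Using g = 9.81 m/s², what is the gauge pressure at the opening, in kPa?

Pressure head ψ = h − z = 386.32 − 258.36 = 127.96 m.
P = ρgψ = 1011 × 9.81 × 127.96 = 1269096 Pa ≈ 1270 kPa.

P ≈ 1270 kPa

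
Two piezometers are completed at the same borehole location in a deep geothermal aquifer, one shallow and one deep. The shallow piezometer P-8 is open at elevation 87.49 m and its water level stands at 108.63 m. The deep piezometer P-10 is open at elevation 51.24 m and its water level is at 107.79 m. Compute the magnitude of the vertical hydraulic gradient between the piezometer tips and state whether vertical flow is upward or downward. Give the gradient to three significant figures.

|i_v| ≈ 0.0232; vertical flow is downward

Total head at P-8: h = 108.63 m (water level in the standpipe).
Total head at P-10: h = 107.79 m.
Δh = h(P-8) − h(P-10) = 108.63 − 107.79 = 0.84 m.
Vertical separation Δz = 87.49 − 51.24 = 36.25 m.
|i_v| = |Δh| / Δz = 0.84 / 36.25 = 0.0232.
Head is higher in the shallow piezometer, so vertical flow is downward (recharge condition).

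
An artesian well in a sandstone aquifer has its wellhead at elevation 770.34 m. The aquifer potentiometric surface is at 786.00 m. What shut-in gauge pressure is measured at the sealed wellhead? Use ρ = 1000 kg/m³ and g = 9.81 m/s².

Head above the cap: Δh = 786.00 − 770.34 = 15.66 m.
P = ρgΔh = 1000 × 9.81 × 15.66 = 153625 Pa ≈ 154 kPa.

P ≈ 154 kPa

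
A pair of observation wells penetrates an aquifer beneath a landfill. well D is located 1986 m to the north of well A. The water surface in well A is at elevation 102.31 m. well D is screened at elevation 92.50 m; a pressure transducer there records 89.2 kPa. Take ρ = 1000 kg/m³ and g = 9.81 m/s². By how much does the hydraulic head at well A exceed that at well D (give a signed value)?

Total head at well A: h = 102.31 m (water level in the piezometer is the total head).
Pressure head at well D: ψ = P/(ρg) = 89.2×1000 / (1000 × 9.81) = 9.09 m.
Total head at well D: h = z + ψ = 92.50 + 9.09 = 101.59 m.
Head difference: h(well A) − h(well D) = 102.31 − 101.59 = 0.72 m.

Δh ≈ 0.72 m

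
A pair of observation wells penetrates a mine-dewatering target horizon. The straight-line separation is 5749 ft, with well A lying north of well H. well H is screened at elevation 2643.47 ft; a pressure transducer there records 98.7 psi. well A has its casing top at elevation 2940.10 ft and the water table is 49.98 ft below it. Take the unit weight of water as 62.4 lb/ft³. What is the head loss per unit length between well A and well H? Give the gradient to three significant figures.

i ≈ 0.00328 ft/ft

Pressure head at well H: ψ = 144·P/γ = 144 × 98.7 / 62.4 = 227.77 ft.
Total head at well H: h = z + ψ = 2643.47 + 227.77 = 2871.24 ft.
Total head at well A: h = 2940.10 − 49.98 = 2890.12 ft.
Head difference: h(well H) − h(well A) = 2871.24 − 2890.12 = -18.88 ft.
Hydraulic gradient: i = |Δh| / L = 18.88 / 5749 = 0.00328.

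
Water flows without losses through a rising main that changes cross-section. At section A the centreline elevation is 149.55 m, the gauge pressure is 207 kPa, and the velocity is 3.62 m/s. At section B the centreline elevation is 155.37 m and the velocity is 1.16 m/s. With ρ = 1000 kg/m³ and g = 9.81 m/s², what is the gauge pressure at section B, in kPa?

Pressure head at A: ψ₁ = P₁/(ρg) = 207×1000 / (1000 × 9.81) = 21.10 m.
Velocity heads: v₁²/2g = 3.62²/19.62 = 0.668 m; v₂²/2g = 1.16²/19.62 = 0.069 m.
Total head H = z₁ + ψ₁ + v₁²/2g = 149.55 + 21.10 + 0.668 = 171.32 m.
ψ₂ = H − z₂ − v₂²/2g = 171.32 − 155.37 − 0.069 = 15.88 m.
P₂ = ρgψ₂ = 1000 × 9.81 × 15.88 ≈ 156 kPa.

P₂ ≈ 156 kPa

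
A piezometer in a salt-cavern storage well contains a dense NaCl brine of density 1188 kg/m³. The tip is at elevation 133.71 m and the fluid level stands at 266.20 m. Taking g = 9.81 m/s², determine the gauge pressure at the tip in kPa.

P ≈ 1540 kPa

Pressure head ψ = h − z = 266.20 − 133.71 = 132.49 m.
P = ρgψ = 1188 × 9.81 × 132.49 = 1544076 Pa ≈ 1540 kPa.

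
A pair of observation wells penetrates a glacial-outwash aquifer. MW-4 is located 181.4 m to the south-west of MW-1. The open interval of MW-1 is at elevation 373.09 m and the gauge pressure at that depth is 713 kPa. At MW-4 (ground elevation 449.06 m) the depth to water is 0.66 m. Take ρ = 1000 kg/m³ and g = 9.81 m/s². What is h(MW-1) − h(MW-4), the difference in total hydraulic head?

Pressure head at MW-1: ψ = P/(ρg) = 713×1000 / (1000 × 9.81) = 72.68 m.
Total head at MW-1: h = z + ψ = 373.09 + 72.68 = 445.77 m.
Total head at MW-4: h = 449.06 − 0.66 = 448.40 m.
Head difference: h(MW-1) − h(MW-4) = 445.77 − 448.40 = -2.63 m.

Δh ≈ -2.63 m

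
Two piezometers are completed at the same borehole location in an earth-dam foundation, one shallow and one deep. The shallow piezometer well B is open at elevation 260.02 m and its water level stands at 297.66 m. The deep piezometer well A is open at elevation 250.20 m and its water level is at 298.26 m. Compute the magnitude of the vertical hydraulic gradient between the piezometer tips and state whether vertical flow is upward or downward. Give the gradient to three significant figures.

Total head at well B: h = 297.66 m (water level in the standpipe).
Total head at well A: h = 298.26 m.
Δh = h(well B) − h(well A) = 297.66 − 298.26 = -0.60 m.
Vertical separation Δz = 260.02 − 250.20 = 9.82 m.
|i_v| = |Δh| / Δz = 0.60 / 9.82 = 0.0611.
Head is higher in the deep piezometer, so vertical flow is upward (discharge condition).

|i_v| ≈ 0.0611; vertical flow is upward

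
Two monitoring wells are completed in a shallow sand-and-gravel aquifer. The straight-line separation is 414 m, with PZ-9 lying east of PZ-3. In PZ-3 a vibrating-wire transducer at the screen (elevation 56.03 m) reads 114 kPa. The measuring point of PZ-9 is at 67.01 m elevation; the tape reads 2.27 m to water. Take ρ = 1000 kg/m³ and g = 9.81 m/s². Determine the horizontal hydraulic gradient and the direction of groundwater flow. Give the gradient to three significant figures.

i ≈ 0.00703; groundwater flows toward the east

Pressure head at PZ-3: ψ = P/(ρg) = 114×1000 / (1000 × 9.81) = 11.62 m.
Total head at PZ-3: h = z + ψ = 56.03 + 11.62 = 67.65 m.
Total head at PZ-9: h = 67.01 − 2.27 = 64.74 m.
Head difference: h(PZ-3) − h(PZ-9) = 67.65 − 64.74 = 2.91 m.
Hydraulic gradient: i = |Δh| / L = 2.91 / 414 = 0.00703.
Flow is from higher to lower head: from PZ-3 toward PZ-9, i.e. toward the east.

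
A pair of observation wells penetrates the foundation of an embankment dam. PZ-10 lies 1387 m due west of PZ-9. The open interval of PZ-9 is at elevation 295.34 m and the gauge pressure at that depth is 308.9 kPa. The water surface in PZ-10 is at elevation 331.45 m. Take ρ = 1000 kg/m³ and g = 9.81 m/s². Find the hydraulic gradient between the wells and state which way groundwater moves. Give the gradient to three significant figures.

i ≈ 0.00333; groundwater flows toward the east

Pressure head at PZ-9: ψ = P/(ρg) = 308.9×1000 / (1000 × 9.81) = 31.49 m.
Total head at PZ-9: h = z + ψ = 295.34 + 31.49 = 326.83 m.
Total head at PZ-10: h = 331.45 m (water level in the piezometer is the total head).
Head difference: h(PZ-9) − h(PZ-10) = 326.83 − 331.45 = -4.62 m.
Hydraulic gradient: i = |Δh| / L = 4.62 / 1387 = 0.00333.
Flow is from higher to lower head: from PZ-10 toward PZ-9, i.e. toward the east.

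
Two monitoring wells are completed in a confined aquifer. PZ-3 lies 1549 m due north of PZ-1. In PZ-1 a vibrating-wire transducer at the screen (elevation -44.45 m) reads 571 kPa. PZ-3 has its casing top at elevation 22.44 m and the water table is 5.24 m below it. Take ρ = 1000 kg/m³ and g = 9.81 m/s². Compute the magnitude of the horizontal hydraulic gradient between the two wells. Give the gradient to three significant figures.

i ≈ 0.00222

Pressure head at PZ-1: ψ = P/(ρg) = 571×1000 / (1000 × 9.81) = 58.21 m.
Total head at PZ-1: h = z + ψ = -44.45 + 58.21 = 13.76 m.
Total head at PZ-3: h = 22.44 − 5.24 = 17.20 m.
Head difference: h(PZ-1) − h(PZ-3) = 13.76 − 17.20 = -3.44 m.
Hydraulic gradient: i = |Δh| / L = 3.44 / 1549 = 0.00222.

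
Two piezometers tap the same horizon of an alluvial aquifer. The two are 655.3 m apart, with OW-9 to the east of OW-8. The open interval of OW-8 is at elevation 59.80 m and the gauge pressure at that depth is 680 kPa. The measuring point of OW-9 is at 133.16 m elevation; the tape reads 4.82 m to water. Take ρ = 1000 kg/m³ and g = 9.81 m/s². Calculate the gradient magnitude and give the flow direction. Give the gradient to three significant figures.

i ≈ 0.00119; groundwater flows toward the east

Pressure head at OW-8: ψ = P/(ρg) = 680×1000 / (1000 × 9.81) = 69.32 m.
Total head at OW-8: h = z + ψ = 59.80 + 69.32 = 129.12 m.
Total head at OW-9: h = 133.16 − 4.82 = 128.34 m.
Head difference: h(OW-8) − h(OW-9) = 129.12 − 128.34 = 0.78 m.
Hydraulic gradient: i = |Δh| / L = 0.78 / 655.3 = 0.00119.
Flow is from higher to lower head: from OW-8 toward OW-9, i.e. toward the east.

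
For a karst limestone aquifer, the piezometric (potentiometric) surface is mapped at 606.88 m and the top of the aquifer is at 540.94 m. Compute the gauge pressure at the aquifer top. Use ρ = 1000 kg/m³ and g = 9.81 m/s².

Pressure head at the aquifer top: ψ = h − z = 606.88 − 540.94 = 65.94 m.
P = ρgψ = 1000 × 9.81 × 65.94 = 646871 Pa ≈ 647 kPa.

P ≈ 647 kPa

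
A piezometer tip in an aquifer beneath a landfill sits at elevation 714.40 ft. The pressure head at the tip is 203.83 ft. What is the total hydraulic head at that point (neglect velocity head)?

h = z + ψ = 714.40 + 203.83 = 918.23 ft.

h ≈ 918.23 ft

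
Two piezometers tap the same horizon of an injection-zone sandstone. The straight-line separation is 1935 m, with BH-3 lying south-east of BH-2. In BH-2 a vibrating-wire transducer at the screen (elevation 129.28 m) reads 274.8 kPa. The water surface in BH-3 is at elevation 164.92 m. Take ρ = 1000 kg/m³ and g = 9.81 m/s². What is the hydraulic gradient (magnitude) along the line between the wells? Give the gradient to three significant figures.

Pressure head at BH-2: ψ = P/(ρg) = 274.8×1000 / (1000 × 9.81) = 28.01 m.
Total head at BH-2: h = z + ψ = 129.28 + 28.01 = 157.29 m.
Total head at BH-3: h = 164.92 m (water level in the piezometer is the total head).
Head difference: h(BH-2) − h(BH-3) = 157.29 − 164.92 = -7.63 m.
Hydraulic gradient: i = |Δh| / L = 7.63 / 1935 = 0.00394.

i ≈ 0.00394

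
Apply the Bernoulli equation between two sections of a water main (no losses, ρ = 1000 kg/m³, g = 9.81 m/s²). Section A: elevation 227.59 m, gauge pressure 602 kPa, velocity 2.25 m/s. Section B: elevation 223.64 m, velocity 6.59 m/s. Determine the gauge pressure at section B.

P₂ ≈ 622 kPa

Pressure head at A: ψ₁ = P₁/(ρg) = 602×1000 / (1000 × 9.81) = 61.37 m.
Velocity heads: v₁²/2g = 2.25²/19.62 = 0.258 m; v₂²/2g = 6.59²/19.62 = 2.213 m.
Total head H = z₁ + ψ₁ + v₁²/2g = 227.59 + 61.37 + 0.258 = 289.22 m.
ψ₂ = H − z₂ − v₂²/2g = 289.22 − 223.64 − 2.213 = 63.37 m.
P₂ = ρgψ₂ = 1000 × 9.81 × 63.37 ≈ 622 kPa.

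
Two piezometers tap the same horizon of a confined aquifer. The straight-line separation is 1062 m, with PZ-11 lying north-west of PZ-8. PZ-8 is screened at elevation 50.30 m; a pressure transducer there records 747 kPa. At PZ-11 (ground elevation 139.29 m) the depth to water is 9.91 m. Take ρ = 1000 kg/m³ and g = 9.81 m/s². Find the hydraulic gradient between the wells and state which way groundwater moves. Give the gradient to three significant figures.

Pressure head at PZ-8: ψ = P/(ρg) = 747×1000 / (1000 × 9.81) = 76.15 m.
Total head at PZ-8: h = z + ψ = 50.30 + 76.15 = 126.45 m.
Total head at PZ-11: h = 139.29 − 9.91 = 129.38 m.
Head difference: h(PZ-8) − h(PZ-11) = 126.45 − 129.38 = -2.93 m.
Hydraulic gradient: i = |Δh| / L = 2.93 / 1062 = 0.00276.
Flow is from higher to lower head: from PZ-11 toward PZ-8, i.e. toward the south-east.

i ≈ 0.00276; groundwater flows toward the south-east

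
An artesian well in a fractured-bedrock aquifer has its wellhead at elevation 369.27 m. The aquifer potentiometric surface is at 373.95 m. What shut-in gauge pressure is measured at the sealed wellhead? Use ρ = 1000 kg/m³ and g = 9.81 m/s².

P ≈ 45.9 kPa

Head above the cap: Δh = 373.95 − 369.27 = 4.68 m.
P = ρgΔh = 1000 × 9.81 × 4.68 = 45911 Pa ≈ 45.9 kPa.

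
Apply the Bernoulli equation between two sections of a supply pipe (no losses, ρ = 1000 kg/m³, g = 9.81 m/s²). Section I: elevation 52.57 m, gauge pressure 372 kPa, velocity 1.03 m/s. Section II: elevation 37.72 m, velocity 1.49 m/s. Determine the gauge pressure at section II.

Pressure head at I: ψ₁ = P₁/(ρg) = 372×1000 / (1000 × 9.81) = 37.92 m.
Velocity heads: v₁²/2g = 1.03²/19.62 = 0.054 m; v₂²/2g = 1.49²/19.62 = 0.113 m.
Total head H = z₁ + ψ₁ + v₁²/2g = 52.57 + 37.92 + 0.054 = 90.54 m.
ψ₂ = H − z₂ − v₂²/2g = 90.54 − 37.72 − 0.113 = 52.71 m.
P₂ = ρgψ₂ = 1000 × 9.81 × 52.71 ≈ 517 kPa.

P₂ ≈ 517 kPa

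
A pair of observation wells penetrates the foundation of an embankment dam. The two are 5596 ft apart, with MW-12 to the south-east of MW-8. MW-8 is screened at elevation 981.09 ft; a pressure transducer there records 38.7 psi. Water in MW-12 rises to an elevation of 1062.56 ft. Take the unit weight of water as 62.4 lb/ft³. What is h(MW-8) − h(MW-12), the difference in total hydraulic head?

Δh ≈ 7.84 ft

Pressure head at MW-8: ψ = 144·P/γ = 144 × 38.7 / 62.4 = 89.31 ft.
Total head at MW-8: h = z + ψ = 981.09 + 89.31 = 1070.40 ft.
Total head at MW-12: h = 1062.56 ft (water level in the piezometer is the total head).
Head difference: h(MW-8) − h(MW-12) = 1070.40 − 1062.56 = 7.84 ft.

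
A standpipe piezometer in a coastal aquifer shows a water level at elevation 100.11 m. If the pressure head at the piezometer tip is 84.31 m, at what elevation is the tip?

z = h − ψ = 100.11 − 84.31 = 15.80 m.

z ≈ 15.80 m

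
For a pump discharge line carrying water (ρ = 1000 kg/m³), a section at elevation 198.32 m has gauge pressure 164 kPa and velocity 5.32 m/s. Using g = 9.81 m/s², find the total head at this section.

Pressure head ψ = P/(ρg) = 164×1000 / (1000 × 9.81) = 16.72 m.
Velocity head = v²/(2g) = 5.32² / (2 × 9.81) = 1.443 m.
h = z + ψ + v²/(2g) = 198.32 + 16.72 + 1.443 = 216.48 m.

h ≈ 216.48 m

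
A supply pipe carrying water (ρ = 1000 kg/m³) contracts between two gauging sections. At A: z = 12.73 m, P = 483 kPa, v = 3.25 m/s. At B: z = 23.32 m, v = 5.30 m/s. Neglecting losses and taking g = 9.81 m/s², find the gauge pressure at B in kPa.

P₂ ≈ 370 kPa

Pressure head at A: ψ₁ = P₁/(ρg) = 483×1000 / (1000 × 9.81) = 49.24 m.
Velocity heads: v₁²/2g = 3.25²/19.62 = 0.538 m; v₂²/2g = 5.30²/19.62 = 1.432 m.
Total head H = z₁ + ψ₁ + v₁²/2g = 12.73 + 49.24 + 0.538 = 62.51 m.
ψ₂ = H − z₂ − v₂²/2g = 62.51 − 23.32 − 1.432 = 37.76 m.
P₂ = ρgψ₂ = 1000 × 9.81 × 37.76 ≈ 370 kPa.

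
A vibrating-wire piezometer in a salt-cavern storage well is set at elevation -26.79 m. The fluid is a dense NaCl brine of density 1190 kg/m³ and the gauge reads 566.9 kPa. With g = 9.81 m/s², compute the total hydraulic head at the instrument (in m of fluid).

ψ = P/(ρg) = 566.9×1000 / (1190 × 9.81) = 48.56 m.
h = z + ψ = -26.79 + 48.56 = 21.77 m.

h ≈ 21.77 m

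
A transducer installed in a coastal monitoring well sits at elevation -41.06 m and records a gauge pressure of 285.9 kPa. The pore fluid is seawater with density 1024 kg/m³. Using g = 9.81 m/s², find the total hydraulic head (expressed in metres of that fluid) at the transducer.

h ≈ -12.60 m

ψ = P/(ρg) = 285.9×1000 / (1024 × 9.81) = 28.46 m.
h = z + ψ = -41.06 + 28.46 = -12.60 m.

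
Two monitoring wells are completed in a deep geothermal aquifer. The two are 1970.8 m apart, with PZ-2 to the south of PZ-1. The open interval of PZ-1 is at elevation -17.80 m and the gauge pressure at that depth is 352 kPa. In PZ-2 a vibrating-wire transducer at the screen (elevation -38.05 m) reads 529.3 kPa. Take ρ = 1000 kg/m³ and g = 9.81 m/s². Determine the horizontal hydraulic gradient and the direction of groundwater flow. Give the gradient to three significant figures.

Pressure head at PZ-1: ψ = P/(ρg) = 352×1000 / (1000 × 9.81) = 35.88 m.
Total head at PZ-1: h = z + ψ = -17.80 + 35.88 = 18.08 m.
Pressure head at PZ-2: ψ = P/(ρg) = 529.3×1000 / (1000 × 9.81) = 53.96 m.
Total head at PZ-2: h = z + ψ = -38.05 + 53.96 = 15.91 m.
Head difference: h(PZ-1) − h(PZ-2) = 18.08 − 15.91 = 2.17 m.
Hydraulic gradient: i = |Δh| / L = 2.17 / 1970.8 = 0.00110.
Flow is from higher to lower head: from PZ-1 toward PZ-2, i.e. toward the south.

i ≈ 0.00110; groundwater flows toward the south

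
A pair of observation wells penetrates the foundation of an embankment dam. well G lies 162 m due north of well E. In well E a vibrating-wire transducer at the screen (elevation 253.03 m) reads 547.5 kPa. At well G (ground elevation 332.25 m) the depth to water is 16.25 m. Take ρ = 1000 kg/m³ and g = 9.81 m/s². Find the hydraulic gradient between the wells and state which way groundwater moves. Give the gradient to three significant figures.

i ≈ 0.0442; groundwater flows toward the south

Pressure head at well E: ψ = P/(ρg) = 547.5×1000 / (1000 × 9.81) = 55.81 m.
Total head at well E: h = z + ψ = 253.03 + 55.81 = 308.84 m.
Total head at well G: h = 332.25 − 16.25 = 316.00 m.
Head difference: h(well E) − h(well G) = 308.84 − 316.00 = -7.16 m.
Hydraulic gradient: i = |Δh| / L = 7.16 / 162 = 0.0442.
Flow is from higher to lower head: from well G toward well E, i.e. toward the south.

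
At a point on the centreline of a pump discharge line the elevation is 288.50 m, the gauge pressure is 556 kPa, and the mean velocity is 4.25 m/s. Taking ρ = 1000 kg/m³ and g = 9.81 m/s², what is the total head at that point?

Pressure head ψ = P/(ρg) = 556×1000 / (1000 × 9.81) = 56.68 m.
Velocity head = v²/(2g) = 4.25² / (2 × 9.81) = 0.921 m.
h = z + ψ + v²/(2g) = 288.50 + 56.68 + 0.921 = 346.10 m.

h ≈ 346.10 m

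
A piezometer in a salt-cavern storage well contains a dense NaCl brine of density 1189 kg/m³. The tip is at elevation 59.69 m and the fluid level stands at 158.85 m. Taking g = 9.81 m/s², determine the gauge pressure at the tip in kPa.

Pressure head ψ = h − z = 158.85 − 59.69 = 99.16 m.
P = ρgψ = 1189 × 9.81 × 99.16 = 1156611 Pa ≈ 1160 kPa.

P ≈ 1160 kPa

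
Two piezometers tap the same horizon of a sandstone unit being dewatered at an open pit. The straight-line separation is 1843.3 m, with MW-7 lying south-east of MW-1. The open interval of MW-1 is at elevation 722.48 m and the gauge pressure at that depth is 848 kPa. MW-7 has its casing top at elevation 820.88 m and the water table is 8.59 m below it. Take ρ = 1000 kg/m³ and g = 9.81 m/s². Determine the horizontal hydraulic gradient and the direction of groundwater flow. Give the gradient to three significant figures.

i ≈ 0.00183; groundwater flows toward the north-west

Pressure head at MW-1: ψ = P/(ρg) = 848×1000 / (1000 × 9.81) = 86.44 m.
Total head at MW-1: h = z + ψ = 722.48 + 86.44 = 808.92 m.
Total head at MW-7: h = 820.88 − 8.59 = 812.29 m.
Head difference: h(MW-1) − h(MW-7) = 808.92 − 812.29 = -3.37 m.
Hydraulic gradient: i = |Δh| / L = 3.37 / 1843.3 = 0.00183.
Flow is from higher to lower head: from MW-7 toward MW-1, i.e. toward the north-west.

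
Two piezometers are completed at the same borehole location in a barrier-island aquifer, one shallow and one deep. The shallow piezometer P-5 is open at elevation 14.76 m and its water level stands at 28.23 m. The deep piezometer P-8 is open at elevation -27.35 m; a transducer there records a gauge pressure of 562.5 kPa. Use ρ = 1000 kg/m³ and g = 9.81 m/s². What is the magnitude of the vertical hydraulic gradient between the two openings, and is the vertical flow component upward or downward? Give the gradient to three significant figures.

Total head at P-5: h = 28.23 m (water level in the standpipe).
Pressure head at P-8: ψ = P/(ρg) = 562.5×1000 / (1000 × 9.81) = 57.34 m.
Total head at P-8: h = z + ψ = -27.35 + 57.34 = 29.99 m.
Δh = h(P-5) − h(P-8) = 28.23 − 29.99 = -1.76 m.
Vertical separation Δz = 14.76 − (-27.35) = 42.11 m.
|i_v| = |Δh| / Δz = 1.76 / 42.11 = 0.0418.
Head is higher in the deep piezometer, so vertical flow is upward (discharge condition).

|i_v| ≈ 0.0418; vertical flow is upward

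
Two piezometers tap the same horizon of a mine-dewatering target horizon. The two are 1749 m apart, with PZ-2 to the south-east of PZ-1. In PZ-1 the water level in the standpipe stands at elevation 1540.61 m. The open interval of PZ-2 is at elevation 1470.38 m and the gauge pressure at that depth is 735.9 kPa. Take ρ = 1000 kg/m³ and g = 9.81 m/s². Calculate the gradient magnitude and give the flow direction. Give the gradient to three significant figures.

i ≈ 0.00274; groundwater flows toward the north-west

Total head at PZ-1: h = 1540.61 m (water level in the piezometer is the total head).
Pressure head at PZ-2: ψ = P/(ρg) = 735.9×1000 / (1000 × 9.81) = 75.02 m.
Total head at PZ-2: h = z + ψ = 1470.38 + 75.02 = 1545.40 m.
Head difference: h(PZ-1) − h(PZ-2) = 1540.61 − 1545.40 = -4.79 m.
Hydraulic gradient: i = |Δh| / L = 4.79 / 1749 = 0.00274.
Flow is from higher to lower head: from PZ-2 toward PZ-1, i.e. toward the north-west.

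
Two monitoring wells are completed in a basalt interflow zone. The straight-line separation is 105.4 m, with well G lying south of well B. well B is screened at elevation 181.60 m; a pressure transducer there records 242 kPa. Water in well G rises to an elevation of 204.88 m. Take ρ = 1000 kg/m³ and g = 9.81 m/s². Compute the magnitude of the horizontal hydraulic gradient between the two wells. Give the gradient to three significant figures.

Pressure head at well B: ψ = P/(ρg) = 242×1000 / (1000 × 9.81) = 24.67 m.
Total head at well B: h = z + ψ = 181.60 + 24.67 = 206.27 m.
Total head at well G: h = 204.88 m (water level in the piezometer is the total head).
Head difference: h(well B) − h(well G) = 206.27 − 204.88 = 1.39 m.
Hydraulic gradient: i = |Δh| / L = 1.39 / 105.4 = 0.0132.

i ≈ 0.0132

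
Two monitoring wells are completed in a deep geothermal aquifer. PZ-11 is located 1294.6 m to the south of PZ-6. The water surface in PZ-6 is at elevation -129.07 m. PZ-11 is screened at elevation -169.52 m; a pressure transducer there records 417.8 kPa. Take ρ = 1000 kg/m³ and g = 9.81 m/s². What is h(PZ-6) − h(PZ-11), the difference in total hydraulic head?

Total head at PZ-6: h = -129.07 m (water level in the piezometer is the total head).
Pressure head at PZ-11: ψ = P/(ρg) = 417.8×1000 / (1000 × 9.81) = 42.59 m.
Total head at PZ-11: h = z + ψ = -169.52 + 42.59 = -126.93 m.
Head difference: h(PZ-6) − h(PZ-11) = -129.07 − (-126.93) = -2.14 m.

Δh ≈ -2.14 m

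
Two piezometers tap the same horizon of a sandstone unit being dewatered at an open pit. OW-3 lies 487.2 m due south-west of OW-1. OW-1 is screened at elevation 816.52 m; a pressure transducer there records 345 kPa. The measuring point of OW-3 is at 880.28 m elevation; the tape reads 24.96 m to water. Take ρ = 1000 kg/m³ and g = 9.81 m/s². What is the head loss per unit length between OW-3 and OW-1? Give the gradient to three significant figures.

i ≈ 0.00745 m/m

Pressure head at OW-1: ψ = P/(ρg) = 345×1000 / (1000 × 9.81) = 35.17 m.
Total head at OW-1: h = z + ψ = 816.52 + 35.17 = 851.69 m.
Total head at OW-3: h = 880.28 − 24.96 = 855.32 m.
Head difference: h(OW-1) − h(OW-3) = 851.69 − 855.32 = -3.63 m.
Hydraulic gradient: i = |Δh| / L = 3.63 / 487.2 = 0.00745.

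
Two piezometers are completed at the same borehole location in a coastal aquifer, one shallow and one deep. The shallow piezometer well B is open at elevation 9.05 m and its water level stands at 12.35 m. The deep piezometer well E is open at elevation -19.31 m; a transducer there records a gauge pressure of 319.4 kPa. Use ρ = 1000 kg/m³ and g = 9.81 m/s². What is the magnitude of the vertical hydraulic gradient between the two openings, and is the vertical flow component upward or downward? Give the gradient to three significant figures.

|i_v| ≈ 0.0317; vertical flow is upward

Total head at well B: h = 12.35 m (water level in the standpipe).
Pressure head at well E: ψ = P/(ρg) = 319.4×1000 / (1000 × 9.81) = 32.56 m.
Total head at well E: h = z + ψ = -19.31 + 32.56 = 13.25 m.
Δh = h(well B) − h(well E) = 12.35 − 13.25 = -0.90 m.
Vertical separation Δz = 9.05 − (-19.31) = 28.36 m.
|i_v| = |Δh| / Δz = 0.90 / 28.36 = 0.0317.
Head is higher in the deep piezometer, so vertical flow is upward (discharge condition).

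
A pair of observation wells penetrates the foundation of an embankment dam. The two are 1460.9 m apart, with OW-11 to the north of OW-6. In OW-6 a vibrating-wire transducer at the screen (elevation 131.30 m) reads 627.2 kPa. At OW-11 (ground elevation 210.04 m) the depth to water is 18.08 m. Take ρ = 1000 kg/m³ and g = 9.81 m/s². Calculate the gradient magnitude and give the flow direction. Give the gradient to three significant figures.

i ≈ 0.00224; groundwater flows toward the north

Pressure head at OW-6: ψ = P/(ρg) = 627.2×1000 / (1000 × 9.81) = 63.93 m.
Total head at OW-6: h = z + ψ = 131.30 + 63.93 = 195.23 m.
Total head at OW-11: h = 210.04 − 18.08 = 191.96 m.
Head difference: h(OW-6) − h(OW-11) = 195.23 − 191.96 = 3.27 m.
Hydraulic gradient: i = |Δh| / L = 3.27 / 1460.9 = 0.00224.
Flow is from higher to lower head: from OW-6 toward OW-11, i.e. toward the north.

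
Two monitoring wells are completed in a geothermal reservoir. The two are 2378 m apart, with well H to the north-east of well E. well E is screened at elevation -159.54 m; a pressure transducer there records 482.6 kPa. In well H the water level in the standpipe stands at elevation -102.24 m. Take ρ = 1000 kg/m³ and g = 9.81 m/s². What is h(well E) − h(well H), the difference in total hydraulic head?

Pressure head at well E: ψ = P/(ρg) = 482.6×1000 / (1000 × 9.81) = 49.19 m.
Total head at well E: h = z + ψ = -159.54 + 49.19 = -110.35 m.
Total head at well H: h = -102.24 m (water level in the piezometer is the total head).
Head difference: h(well E) − h(well H) = -110.35 − (-102.24) = -8.11 m.

Δh ≈ -8.11 m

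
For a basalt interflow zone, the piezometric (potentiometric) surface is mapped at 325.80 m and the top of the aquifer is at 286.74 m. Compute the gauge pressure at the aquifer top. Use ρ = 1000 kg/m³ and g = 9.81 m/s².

P ≈ 383 kPa

Pressure head at the aquifer top: ψ = h − z = 325.80 − 286.74 = 39.06 m.
P = ρgψ = 1000 × 9.81 × 39.06 = 383179 Pa ≈ 383 kPa.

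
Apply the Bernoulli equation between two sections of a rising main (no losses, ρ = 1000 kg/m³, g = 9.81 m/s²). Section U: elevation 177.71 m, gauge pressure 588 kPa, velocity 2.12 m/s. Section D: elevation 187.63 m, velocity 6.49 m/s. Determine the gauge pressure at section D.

P₂ ≈ 472 kPa

Pressure head at U: ψ₁ = P₁/(ρg) = 588×1000 / (1000 × 9.81) = 59.94 m.
Velocity heads: v₁²/2g = 2.12²/19.62 = 0.229 m; v₂²/2g = 6.49²/19.62 = 2.147 m.
Total head H = z₁ + ψ₁ + v₁²/2g = 177.71 + 59.94 + 0.229 = 237.88 m.
ψ₂ = H − z₂ − v₂²/2g = 237.88 − 187.63 − 2.147 = 48.10 m.
P₂ = ρgψ₂ = 1000 × 9.81 × 48.10 ≈ 472 kPa.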